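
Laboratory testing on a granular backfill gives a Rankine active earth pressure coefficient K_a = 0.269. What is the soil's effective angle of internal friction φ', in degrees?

K_a = tan²(45° − φ/2) ⇒ 45° − φ/2 = arctan(√0.269) = 27.41°.
φ = 2(45° − 27.41°) = 35.17°.

35.2°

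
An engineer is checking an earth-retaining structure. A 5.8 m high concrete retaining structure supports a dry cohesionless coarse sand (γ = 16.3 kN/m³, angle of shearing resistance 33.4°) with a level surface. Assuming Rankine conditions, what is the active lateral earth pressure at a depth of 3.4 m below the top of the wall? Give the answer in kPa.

16.1 kPa

K_a = (1 − sin φ)/(1 + sin φ) = 0.2899.
σ_h = K_a γ z = 0.2899 × 16.3 × 3.4 = 16.07 kPa.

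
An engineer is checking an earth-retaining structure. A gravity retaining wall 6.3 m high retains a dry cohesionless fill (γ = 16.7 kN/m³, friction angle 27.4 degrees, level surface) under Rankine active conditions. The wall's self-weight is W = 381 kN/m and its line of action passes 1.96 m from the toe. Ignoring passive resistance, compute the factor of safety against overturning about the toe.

K_a = tan²(45° − 27.4°/2) = 0.3697.
P_a = ½K_aγH² = 0.5×0.3697×16.7×6.3² = 122.5 kN/m, acting at H/3 = 2.100 m above the base.
Overturning moment M_o = P_a × H/3 = 122.5 × 2.100 = 257.3.
Resisting moment M_r = W × 1.96 = 381 × 1.96 = 746.8.
FS_overturning = M_r/M_o = 746.8/257.3 = 2.903.

2.90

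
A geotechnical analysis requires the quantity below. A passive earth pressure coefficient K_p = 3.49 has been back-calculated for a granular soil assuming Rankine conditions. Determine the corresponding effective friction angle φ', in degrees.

33.7°

K_p = (1+sin φ)/(1−sin φ) ⇒ sin φ = (K_p − 1)/(K_p + 1) = 0.5546.
φ = arcsin(0.5546) = 33.68°.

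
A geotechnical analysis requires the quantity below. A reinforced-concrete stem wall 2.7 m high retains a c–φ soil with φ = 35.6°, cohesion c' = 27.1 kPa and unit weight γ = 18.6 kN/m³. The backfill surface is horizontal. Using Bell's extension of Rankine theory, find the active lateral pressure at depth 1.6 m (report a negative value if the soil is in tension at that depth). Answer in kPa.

-20.0 kPa

K_a = (1 − sin φ)/(1 + sin φ) = 0.2641.
σ_a = K_a γ z − 2c√K_a = 0.2641×18.6×1.6 − 2×27.1×0.5139 = -19.99 kPa.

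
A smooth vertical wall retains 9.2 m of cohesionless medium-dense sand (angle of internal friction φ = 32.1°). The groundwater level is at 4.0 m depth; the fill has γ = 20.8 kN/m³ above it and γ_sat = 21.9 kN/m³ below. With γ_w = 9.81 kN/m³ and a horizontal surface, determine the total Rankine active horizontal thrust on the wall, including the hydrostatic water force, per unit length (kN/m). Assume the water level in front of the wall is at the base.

K_a = tan²(45° − φ/2) = 0.3060.
γ' = 21.9 − 9.81 = 12.09 kN/m³. Depth below WT = 5.2 m.
σ'_h at WT = K_a γ d_w = 25.46 kPa; at base = 25.46 + K_a γ' × 5.2 = 44.70 kPa.
P₁ (0–4.0 m) = ½×25.46×4.0 = 50.92. P₂ (4.0–9.2 m) = ½(25.46+44.70)×5.2 = 182.4.
P_w = ½ γ_w h₂² = 0.5×9.81×5.2² = 132.6. Total = 50.92+182.4+132.6 = 366.0 kN/m.

366 kN/m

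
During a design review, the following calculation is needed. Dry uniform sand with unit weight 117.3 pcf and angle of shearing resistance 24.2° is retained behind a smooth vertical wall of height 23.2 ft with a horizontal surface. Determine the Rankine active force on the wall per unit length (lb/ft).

K_a = tan²(45° − φ/2) = 0.4185.
P_a = ½ K_a γ H² = 0.5 × 0.4185 × 117.3 × 23.2² = 13210 lb/ft.

13200 lb/ft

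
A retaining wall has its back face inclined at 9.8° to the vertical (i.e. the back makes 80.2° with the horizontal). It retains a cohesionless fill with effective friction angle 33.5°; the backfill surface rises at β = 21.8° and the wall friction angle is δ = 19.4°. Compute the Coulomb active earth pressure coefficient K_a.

K_a = sin²(α+φ) / [sin²α · sin(α−δ) · (1 + √{sin(φ+δ)sin(φ−β) / (sin(α−δ)sin(α+β))})²].
With α = 80.2°, φ = 33.5°, δ = 19.4°, β = 21.8°: K_a = 0.4802.

0.480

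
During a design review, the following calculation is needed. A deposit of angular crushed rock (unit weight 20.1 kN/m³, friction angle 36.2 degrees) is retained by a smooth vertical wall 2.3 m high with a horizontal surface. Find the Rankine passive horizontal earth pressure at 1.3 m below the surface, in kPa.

K_p = (1 + sin φ)/(1 − sin φ) = 3.885.
σ_h = K_p γ z = 3.885 × 20.1 × 1.3 = 101.5 kPa.

102 kPa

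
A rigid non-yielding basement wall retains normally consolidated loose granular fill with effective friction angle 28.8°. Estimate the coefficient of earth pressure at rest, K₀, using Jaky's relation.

0.518

K₀ = 1 − sin φ' = 1 − sin 28.8° = 0.5182.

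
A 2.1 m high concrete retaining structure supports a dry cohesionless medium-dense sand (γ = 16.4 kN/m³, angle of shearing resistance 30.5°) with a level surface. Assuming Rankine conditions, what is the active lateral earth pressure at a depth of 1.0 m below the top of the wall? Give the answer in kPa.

K_a = (1 − sin φ)/(1 + sin φ) = 0.3267.
σ_h = K_a γ z = 0.3267 × 16.4 × 1.0 = 5.357 kPa.

5.36 kPa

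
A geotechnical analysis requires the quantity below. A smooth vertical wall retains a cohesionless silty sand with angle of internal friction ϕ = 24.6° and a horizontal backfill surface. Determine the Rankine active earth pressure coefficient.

K_a = tan²(45° − φ/2) = tan²(32.70°) = 0.4121.

0.412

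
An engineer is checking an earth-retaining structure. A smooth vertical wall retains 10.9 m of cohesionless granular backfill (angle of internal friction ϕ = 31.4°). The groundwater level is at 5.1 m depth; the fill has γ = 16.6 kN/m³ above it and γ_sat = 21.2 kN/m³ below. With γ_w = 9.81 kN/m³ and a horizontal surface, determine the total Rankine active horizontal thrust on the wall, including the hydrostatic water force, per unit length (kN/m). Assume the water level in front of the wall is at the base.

K_a = tan²(45° − φ/2) = 0.3149.
γ' = 21.2 − 9.81 = 11.39 kN/m³. Depth below WT = 5.8 m.
σ'_h at WT = K_a γ d_w = 26.66 kPa; at base = 26.66 + K_a γ' × 5.8 = 47.46 kPa.
P₁ (0–5.1 m) = ½×26.66×5.1 = 67.99. P₂ (5.1–10.9 m) = ½(26.66+47.46)×5.8 = 215.0.
P_w = ½ γ_w h₂² = 0.5×9.81×5.8² = 165.0. Total = 67.99+215.0+165.0 = 448.0 kN/m.

448 kN/m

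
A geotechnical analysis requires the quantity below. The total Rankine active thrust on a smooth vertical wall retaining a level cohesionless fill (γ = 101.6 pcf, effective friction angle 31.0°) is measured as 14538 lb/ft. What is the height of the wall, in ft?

K_a = 0.3201. P_a = ½ K_a γ H² ⇒ H = √(2P_a/(K_a γ)).
H = √(2×14538/(0.3201×101.6)) = 29.90 ft.

29.9 ft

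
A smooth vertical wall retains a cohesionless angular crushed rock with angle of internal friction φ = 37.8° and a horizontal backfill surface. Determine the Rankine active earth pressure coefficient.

K_a = (1 − sin φ)/(1 + sin φ) = (1 − sin 37.8°)/(1 + sin 37.8°) = 0.2400.

0.240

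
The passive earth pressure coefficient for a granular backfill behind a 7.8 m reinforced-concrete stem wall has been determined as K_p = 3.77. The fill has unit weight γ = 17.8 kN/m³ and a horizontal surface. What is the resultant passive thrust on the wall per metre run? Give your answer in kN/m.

P = ½ K_p γ H² = 0.5 × 3.77 × 17.8 × 7.8² = 2041 kN/m.

2040 kN/m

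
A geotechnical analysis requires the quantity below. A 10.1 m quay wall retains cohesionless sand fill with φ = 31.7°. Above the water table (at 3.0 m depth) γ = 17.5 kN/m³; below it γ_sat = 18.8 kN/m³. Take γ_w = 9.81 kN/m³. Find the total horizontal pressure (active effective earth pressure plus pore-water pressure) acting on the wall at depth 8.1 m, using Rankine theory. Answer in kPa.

K_a = (1 − sin φ)/(1 + sin φ) = 0.3111.
γ' = 18.8 − 9.81 = 8.990 kN/m³.
Effective vertical stress at 8.1 m: σ'_v = 17.5×3.0 + 8.990×5.10 = 98.35 kPa.
σ'_h = K_a σ'_v = 0.3111 × 98.35 = 30.59 kPa; u = γ_w × 5.10 = 50.03 kPa.
Total σ_h = 30.59 + 50.03 = 80.62 kPa.

80.6 kPa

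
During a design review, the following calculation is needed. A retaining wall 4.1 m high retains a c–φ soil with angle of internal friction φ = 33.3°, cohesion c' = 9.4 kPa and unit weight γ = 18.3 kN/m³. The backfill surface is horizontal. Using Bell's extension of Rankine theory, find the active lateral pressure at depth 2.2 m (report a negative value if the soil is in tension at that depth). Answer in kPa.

1.58 kPa

K_a = (1 − sin φ)/(1 + sin φ) = 0.2911.
σ_a = K_a γ z − 2c√K_a = 0.2911×18.3×2.2 − 2×9.4×0.5396 = 1.577 kPa.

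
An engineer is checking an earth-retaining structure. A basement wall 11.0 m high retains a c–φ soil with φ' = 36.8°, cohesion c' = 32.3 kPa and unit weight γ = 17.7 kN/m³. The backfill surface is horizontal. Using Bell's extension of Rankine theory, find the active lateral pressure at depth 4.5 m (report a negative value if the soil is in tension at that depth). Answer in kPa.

K_a = (1 − sin φ)/(1 + sin φ) = 0.2508.
σ_a = K_a γ z − 2c√K_a = 0.2508×17.7×4.5 − 2×32.3×0.5008 = -12.38 kPa.

-12.4 kPa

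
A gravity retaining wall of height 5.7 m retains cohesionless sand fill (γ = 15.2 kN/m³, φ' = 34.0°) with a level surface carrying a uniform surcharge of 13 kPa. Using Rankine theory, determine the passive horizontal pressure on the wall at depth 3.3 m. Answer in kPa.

223 kPa

K_p = (1 + sin φ)/(1 − sin φ) = 3.537.
σ_v = γz + q = 15.2 × 3.3 + 13 = 63.16 kPa.
σ_h = K_p σ_v = 3.537 × 63.16 = 223.4 kPa.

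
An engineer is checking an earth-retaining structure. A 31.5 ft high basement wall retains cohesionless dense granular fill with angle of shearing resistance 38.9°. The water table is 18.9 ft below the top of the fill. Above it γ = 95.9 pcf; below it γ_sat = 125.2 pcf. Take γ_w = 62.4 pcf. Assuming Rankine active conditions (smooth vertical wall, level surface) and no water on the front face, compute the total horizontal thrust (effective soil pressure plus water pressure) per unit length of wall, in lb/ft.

15200 lb/ft

K_a = tan²(45° − φ/2) = 0.2285.
γ' = 125.2 − 62.4 = 62.80 pcf. Depth below WT = 12.6 ft.
σ'_h at WT = K_a γ d_w = 414.2 psf; at base = 414.2 + K_a γ' × 12.6 = 595.0 psf.
P₁ (0–18.9 ft) = ½×414.2×18.9 = 3914. P₂ (18.9–31.5 ft) = ½(414.2+595.0)×12.6 = 6358.
P_w = ½ γ_w h₂² = 0.5×62.4×12.6² = 4953. Total = 3914+6358+4953 = 15230 lb/ft.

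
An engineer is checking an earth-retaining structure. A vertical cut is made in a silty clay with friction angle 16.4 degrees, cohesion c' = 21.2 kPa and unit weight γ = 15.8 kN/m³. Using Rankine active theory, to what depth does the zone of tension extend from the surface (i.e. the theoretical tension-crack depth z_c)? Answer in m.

3.59 m

K_a = tan²(45° − 16.4°/2) = 0.5596; √K_a = 0.7481.
The active pressure is zero where K_a γ z = 2c√K_a, so z_c = 2c/(γ√K_a) = 2×21.2/(15.8×0.7481) = 3.587 m.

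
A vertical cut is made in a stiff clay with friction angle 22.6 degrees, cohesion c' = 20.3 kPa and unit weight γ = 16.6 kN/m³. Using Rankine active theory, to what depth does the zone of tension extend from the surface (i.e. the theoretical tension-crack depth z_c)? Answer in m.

3.67 m

K_a = tan²(45° − 22.6°/2) = 0.4448; √K_a = 0.6669.
The active pressure is zero where K_a γ z = 2c√K_a, so z_c = 2c/(γ√K_a) = 2×20.3/(16.6×0.6669) = 3.667 m.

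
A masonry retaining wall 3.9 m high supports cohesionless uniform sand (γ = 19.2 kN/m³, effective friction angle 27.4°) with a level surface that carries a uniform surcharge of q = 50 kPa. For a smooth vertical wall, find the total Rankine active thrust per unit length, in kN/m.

K_a = tan²(45° − φ/2) = 0.3697.
Soil triangle: ½ K_a γ H² = 0.5×0.3697×19.2×3.9² = 53.98 kN/m.
Surcharge rectangle: K_a q H = 0.3697×50×3.9 = 72.09 kN/m.
Total = 53.98 + 72.09 = 126.1 kN/m.

126 kN/m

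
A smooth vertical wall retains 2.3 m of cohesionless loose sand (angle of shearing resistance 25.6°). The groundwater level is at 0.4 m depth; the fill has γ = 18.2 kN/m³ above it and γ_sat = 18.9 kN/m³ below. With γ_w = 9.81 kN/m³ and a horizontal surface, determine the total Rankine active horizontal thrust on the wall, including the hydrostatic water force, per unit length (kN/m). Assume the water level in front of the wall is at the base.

K_a = tan²(45° − φ/2) = 0.3966.
γ' = 18.9 − 9.81 = 9.090 kN/m³. Depth below WT = 1.9 m.
σ'_h at WT = K_a γ d_w = 2.887 kPa; at base = 2.887 + K_a γ' × 1.9 = 9.736 kPa.
P₁ (0–0.4 m) = ½×2.887×0.4 = 0.5774. P₂ (0.4–2.3 m) = ½(2.887+9.736)×1.9 = 11.99.
P_w = ½ γ_w h₂² = 0.5×9.81×1.9² = 17.71. Total = 0.5774+11.99+17.71 = 30.28 kN/m.

30.3 kN/m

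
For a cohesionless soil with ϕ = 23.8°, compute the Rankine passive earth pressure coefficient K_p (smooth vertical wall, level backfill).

2.35

K_p = (1 + sin φ)/(1 − sin φ) = tan²(45° + 23.8°/2) = 2.353.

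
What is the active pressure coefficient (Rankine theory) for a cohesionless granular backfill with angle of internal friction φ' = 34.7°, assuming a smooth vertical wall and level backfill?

K_a = tan²(45° − φ/2) = tan²(27.65°) = 0.2745.

0.274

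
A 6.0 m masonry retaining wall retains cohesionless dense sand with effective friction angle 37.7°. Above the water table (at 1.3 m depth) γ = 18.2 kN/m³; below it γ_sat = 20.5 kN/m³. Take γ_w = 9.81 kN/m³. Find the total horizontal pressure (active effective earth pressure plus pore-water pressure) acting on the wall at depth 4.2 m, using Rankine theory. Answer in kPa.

41.6 kPa

K_a = (1 − sin φ)/(1 + sin φ) = 0.2411.
γ' = 20.5 − 9.81 = 10.69 kN/m³.
Effective vertical stress at 4.2 m: σ'_v = 18.2×1.3 + 10.69×2.90 = 54.66 kPa.
σ'_h = K_a σ'_v = 0.2411 × 54.66 = 13.18 kPa; u = γ_w × 2.90 = 28.45 kPa.
Total σ_h = 13.18 + 28.45 = 41.63 kPa.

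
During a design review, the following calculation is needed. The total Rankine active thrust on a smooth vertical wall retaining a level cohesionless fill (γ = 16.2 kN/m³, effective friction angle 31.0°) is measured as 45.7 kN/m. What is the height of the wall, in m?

K_a = 0.3201. P_a = ½ K_a γ H² ⇒ H = √(2P_a/(K_a γ)).
H = √(2×45.7/(0.3201×16.2)) = 4.198 m.

4.20 m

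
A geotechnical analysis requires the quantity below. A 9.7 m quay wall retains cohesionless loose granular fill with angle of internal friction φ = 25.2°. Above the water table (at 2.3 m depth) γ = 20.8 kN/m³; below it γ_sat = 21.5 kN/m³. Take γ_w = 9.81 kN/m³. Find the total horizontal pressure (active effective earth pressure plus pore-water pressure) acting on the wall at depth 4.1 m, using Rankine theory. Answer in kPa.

K_a = (1 − sin φ)/(1 + sin φ) = 0.4027.
γ' = 21.5 − 9.81 = 11.69 kN/m³.
Effective vertical stress at 4.1 m: σ'_v = 20.8×2.3 + 11.69×1.80 = 68.88 kPa.
σ'_h = K_a σ'_v = 0.4027 × 68.88 = 27.74 kPa; u = γ_w × 1.80 = 17.66 kPa.
Total σ_h = 27.74 + 17.66 = 45.40 kPa.

45.4 kPa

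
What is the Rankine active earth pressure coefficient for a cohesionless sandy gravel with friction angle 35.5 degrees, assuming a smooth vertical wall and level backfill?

K_a = (1 − sin φ)/(1 + sin φ) = (1 − sin 35.5°)/(1 + sin 35.5°) = 0.2653.

0.265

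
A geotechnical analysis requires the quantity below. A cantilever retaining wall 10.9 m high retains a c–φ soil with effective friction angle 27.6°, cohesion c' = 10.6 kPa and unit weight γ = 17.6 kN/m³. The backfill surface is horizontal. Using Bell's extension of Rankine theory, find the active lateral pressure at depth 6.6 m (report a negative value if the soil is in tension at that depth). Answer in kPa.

29.8 kPa

K_a = (1 − sin φ)/(1 + sin φ) = 0.3668.
σ_a = K_a γ z − 2c√K_a = 0.3668×17.6×6.6 − 2×10.6×0.6056 = 29.77 kPa.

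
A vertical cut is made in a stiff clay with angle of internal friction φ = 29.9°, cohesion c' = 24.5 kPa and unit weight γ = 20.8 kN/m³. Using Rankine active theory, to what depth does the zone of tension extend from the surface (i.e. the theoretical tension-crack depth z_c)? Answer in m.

4.07 m

K_a = tan²(45° − 29.9°/2) = 0.3347; √K_a = 0.5785.
The active pressure is zero where K_a γ z = 2c√K_a, so z_c = 2c/(γ√K_a) = 2×24.5/(20.8×0.5785) = 4.072 m.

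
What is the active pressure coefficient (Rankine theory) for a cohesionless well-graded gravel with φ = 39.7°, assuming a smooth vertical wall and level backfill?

0.220

K_a = (1 − sin φ)/(1 + sin φ) = (1 − sin 39.7°)/(1 + sin 39.7°) = 0.2204.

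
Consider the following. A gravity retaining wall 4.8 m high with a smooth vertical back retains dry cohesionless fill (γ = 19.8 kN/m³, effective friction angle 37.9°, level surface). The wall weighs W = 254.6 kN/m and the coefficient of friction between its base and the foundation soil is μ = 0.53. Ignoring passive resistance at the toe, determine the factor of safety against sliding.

2.48

K_a = tan²(45° − 37.9°/2) = 0.2389.
P_a = ½K_aγH² = 0.5×0.2389×19.8×4.8² = 54.50 kN/m, acting at H/3 = 1.600 m above the base.
FS_sliding = μW / P_a = 0.53×254.6 / 54.50 = 2.476.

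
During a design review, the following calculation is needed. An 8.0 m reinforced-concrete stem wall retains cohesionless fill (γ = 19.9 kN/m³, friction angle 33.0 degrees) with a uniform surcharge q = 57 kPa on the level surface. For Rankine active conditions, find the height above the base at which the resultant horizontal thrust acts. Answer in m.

3.22 m

K_a = 0.2948.
Triangular part P₁ = ½K_aγH² = 187.7 at H/3 = 2.667 m; rectangular part P₂ = K_a q H = 134.4 at H/2 = 4.000 m.
ȳ = (P₁·2.667 + P₂·4.000)/(P₁+P₂) = 3.223 m.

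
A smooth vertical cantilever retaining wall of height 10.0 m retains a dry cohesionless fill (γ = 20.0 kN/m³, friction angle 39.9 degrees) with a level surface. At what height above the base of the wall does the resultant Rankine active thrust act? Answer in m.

3.33 m

K_a = 0.2184.
The pressure distribution is triangular, so the resultant acts at H/3 above the base = 10.0/3 = 3.333 m.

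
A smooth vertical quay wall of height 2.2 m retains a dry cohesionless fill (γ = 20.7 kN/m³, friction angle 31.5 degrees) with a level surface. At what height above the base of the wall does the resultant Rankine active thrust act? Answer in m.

K_a = 0.3136.
The pressure distribution is triangular, so the resultant acts at H/3 above the base = 2.2/3 = 0.7333 m.

0.733 m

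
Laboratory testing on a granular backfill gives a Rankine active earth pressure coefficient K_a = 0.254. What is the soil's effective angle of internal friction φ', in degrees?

36.5°

K_a = tan²(45° − φ/2) ⇒ 45° − φ/2 = arctan(√0.254) = 26.75°.
φ = 2(45° − 26.75°) = 36.51°.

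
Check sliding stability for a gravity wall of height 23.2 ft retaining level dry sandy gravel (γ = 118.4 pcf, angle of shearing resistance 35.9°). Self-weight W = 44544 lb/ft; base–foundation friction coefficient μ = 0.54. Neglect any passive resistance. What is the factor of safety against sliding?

K_a = tan²(45° − 35.9°/2) = 0.2607.
P_a = ½K_aγH² = 0.5×0.2607×118.4×23.2² = 8308 lb/ft, acting at H/3 = 7.733 ft above the base.
FS_sliding = μW / P_a = 0.54×44544 / 8308 = 2.895.

2.90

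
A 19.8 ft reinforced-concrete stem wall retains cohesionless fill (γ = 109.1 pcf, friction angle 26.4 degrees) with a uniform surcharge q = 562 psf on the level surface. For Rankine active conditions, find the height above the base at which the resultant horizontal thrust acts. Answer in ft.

7.73 ft

K_a = 0.3844.
Triangular part P₁ = ½K_aγH² = 8221 at H/3 = 6.600 ft; rectangular part P₂ = K_a q H = 4278 at H/2 = 9.900 ft.
ȳ = (P₁·6.600 + P₂·9.900)/(P₁+P₂) = 7.729 ft.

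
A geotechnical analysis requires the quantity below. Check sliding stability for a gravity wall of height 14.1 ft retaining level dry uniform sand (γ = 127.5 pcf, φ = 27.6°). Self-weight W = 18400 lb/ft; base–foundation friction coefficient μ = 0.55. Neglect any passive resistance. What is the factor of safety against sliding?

2.18

K_a = tan²(45° − 27.6°/2) = 0.3668.
P_a = ½K_aγH² = 0.5×0.3668×127.5×14.1² = 4649 lb/ft, acting at H/3 = 4.700 ft above the base.
FS_sliding = μW / P_a = 0.55×18400 / 4649 = 2.177.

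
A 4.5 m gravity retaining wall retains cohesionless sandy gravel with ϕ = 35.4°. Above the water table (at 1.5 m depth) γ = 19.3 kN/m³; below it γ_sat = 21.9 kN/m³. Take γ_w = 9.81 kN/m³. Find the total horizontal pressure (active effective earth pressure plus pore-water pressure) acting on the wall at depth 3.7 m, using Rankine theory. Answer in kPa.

K_a = (1 − sin φ)/(1 + sin φ) = 0.2664.
γ' = 21.9 − 9.81 = 12.09 kN/m³.
Effective vertical stress at 3.7 m: σ'_v = 19.3×1.5 + 12.09×2.20 = 55.55 kPa.
σ'_h = K_a σ'_v = 0.2664 × 55.55 = 14.80 kPa; u = γ_w × 2.20 = 21.58 kPa.
Total σ_h = 14.80 + 21.58 = 36.38 kPa.

36.4 kPa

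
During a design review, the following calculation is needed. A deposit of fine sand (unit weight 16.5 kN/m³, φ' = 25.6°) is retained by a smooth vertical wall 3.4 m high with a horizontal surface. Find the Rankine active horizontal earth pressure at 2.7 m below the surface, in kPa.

17.7 kPa

K_a = (1 − sin φ)/(1 + sin φ) = 0.3966.
σ_h = K_a γ z = 0.3966 × 16.5 × 2.7 = 17.67 kPa.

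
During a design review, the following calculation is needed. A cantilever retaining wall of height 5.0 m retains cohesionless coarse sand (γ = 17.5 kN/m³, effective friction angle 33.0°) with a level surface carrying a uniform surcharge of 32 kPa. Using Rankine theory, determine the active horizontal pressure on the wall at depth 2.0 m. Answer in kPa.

K_a = (1 − sin φ)/(1 + sin φ) = 0.2948.
σ_v = γz + q = 17.5 × 2.0 + 32 = 67.00 kPa.
σ_h = K_a σ_v = 0.2948 × 67.00 = 19.75 kPa.

19.8 kPa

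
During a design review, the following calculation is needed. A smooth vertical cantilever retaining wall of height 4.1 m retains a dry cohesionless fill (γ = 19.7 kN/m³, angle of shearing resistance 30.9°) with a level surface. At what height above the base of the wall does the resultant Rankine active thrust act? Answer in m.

1.37 m

K_a = 0.3214.
The pressure distribution is triangular, so the resultant acts at H/3 above the base = 4.1/3 = 1.367 m.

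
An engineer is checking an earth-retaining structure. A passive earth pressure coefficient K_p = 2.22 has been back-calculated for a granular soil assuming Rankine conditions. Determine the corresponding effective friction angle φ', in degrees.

K_p = (1+sin φ)/(1−sin φ) ⇒ sin φ = (K_p − 1)/(K_p + 1) = 0.3789.
φ = arcsin(0.3789) = 22.26°.

22.3°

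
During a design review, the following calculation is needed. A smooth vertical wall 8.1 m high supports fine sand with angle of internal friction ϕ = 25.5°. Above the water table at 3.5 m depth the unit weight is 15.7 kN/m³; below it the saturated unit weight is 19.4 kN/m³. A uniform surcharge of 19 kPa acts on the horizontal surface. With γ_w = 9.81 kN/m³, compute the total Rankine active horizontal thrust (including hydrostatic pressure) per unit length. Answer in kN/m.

344 kN/m

K_a = tan²(45° − φ/2) = 0.3981.
γ' = 19.4 − 9.81 = 9.590 kN/m³. h₂ = H − d_w = 4.6 m.
σ'_h: at surface K_a·q = 7.564; at WT K_a(q+γd_w) = 29.44; at base K_a(q+γd_w+γ'h₂) = 47.00 kPa.
P₁ = ½(7.564+29.44)×3.5 = 64.76; P₂ = ½(29.44+47.00)×4.6 = 175.8; P_w = ½γ_w h₂² = 103.8.
Total = 64.76+175.8+103.8 = 344.4 kN/m.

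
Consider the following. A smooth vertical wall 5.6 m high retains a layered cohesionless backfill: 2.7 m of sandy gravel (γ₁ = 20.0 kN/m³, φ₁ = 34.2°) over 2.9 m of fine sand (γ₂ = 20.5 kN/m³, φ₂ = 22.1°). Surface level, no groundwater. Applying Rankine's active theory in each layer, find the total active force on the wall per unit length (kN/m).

130 kN/m

K_a1 = tan²(45°−34.2°/2) = 0.2803; K_a2 = tan²(45°−22.1°/2) = 0.4533.
Layer 1: σ at base = K_a1 γ₁ h₁ = 15.14 kPa; P₁ = ½×15.14×2.7 = 20.44.
Layer 2: σ_v at top = γ₁h₁ = 54.00; σ_h top = K_a2×54.00 = 24.48; σ_h base = K_a2×(54.00+20.5×2.9) = 51.42.
P₂ = ½(24.48+51.42)×2.9 = 110.1. Total P_a = 20.44+110.1 = 130.5 kN/m.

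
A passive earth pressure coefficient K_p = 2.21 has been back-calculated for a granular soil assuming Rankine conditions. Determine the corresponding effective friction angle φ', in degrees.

22.1°

K_p = (1+sin φ)/(1−sin φ) ⇒ sin φ = (K_p − 1)/(K_p + 1) = 0.3769.
φ = arcsin(0.3769) = 22.14°.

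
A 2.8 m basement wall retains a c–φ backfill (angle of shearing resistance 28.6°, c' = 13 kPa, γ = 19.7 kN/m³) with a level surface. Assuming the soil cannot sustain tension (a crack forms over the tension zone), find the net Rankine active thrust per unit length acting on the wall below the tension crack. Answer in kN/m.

1.16 kN/m

K_a = 0.3525; √K_a = 0.5938.
Tension-crack depth z_c = 2c/(γ√K_a) = 2×13/(19.7×0.5938) = 2.223 m.
σ_a at base = K_a γ H − 2c√K_a = 0.3525×19.7×2.8 − 2×13×0.5938 = 4.009 kPa.
P_a = ½ × 4.009 × (H − z_c) = 0.5×4.009×0.5772 = 1.157 kN/m.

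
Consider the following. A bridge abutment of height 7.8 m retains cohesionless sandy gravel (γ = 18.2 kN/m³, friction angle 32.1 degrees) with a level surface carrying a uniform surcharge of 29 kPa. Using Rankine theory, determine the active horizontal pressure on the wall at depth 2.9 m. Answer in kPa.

K_a = (1 − sin φ)/(1 + sin φ) = 0.3060.
σ_v = γz + q = 18.2 × 2.9 + 29 = 81.78 kPa.
σ_h = K_a σ_v = 0.3060 × 81.78 = 25.02 kPa.

25.0 kPa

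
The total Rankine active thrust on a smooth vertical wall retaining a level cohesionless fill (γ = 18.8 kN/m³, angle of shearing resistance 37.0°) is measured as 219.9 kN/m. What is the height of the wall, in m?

K_a = 0.2486. P_a = ½ K_a γ H² ⇒ H = √(2P_a/(K_a γ)).
H = √(2×219.9/(0.2486×18.8)) = 9.701 m.

9.70 m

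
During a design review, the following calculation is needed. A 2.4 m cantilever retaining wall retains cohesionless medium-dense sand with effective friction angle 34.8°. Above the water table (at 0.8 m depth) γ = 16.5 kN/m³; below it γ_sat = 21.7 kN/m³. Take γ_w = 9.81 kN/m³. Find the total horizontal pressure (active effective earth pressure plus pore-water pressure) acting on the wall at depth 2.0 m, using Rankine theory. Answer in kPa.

19.3 kPa

K_a = (1 − sin φ)/(1 + sin φ) = 0.2733.
γ' = 21.7 − 9.81 = 11.89 kN/m³.
Effective vertical stress at 2.0 m: σ'_v = 16.5×0.8 + 11.89×1.20 = 27.47 kPa.
σ'_h = K_a σ'_v = 0.2733 × 27.47 = 7.507 kPa; u = γ_w × 1.20 = 11.77 kPa.
Total σ_h = 7.507 + 11.77 = 19.28 kPa.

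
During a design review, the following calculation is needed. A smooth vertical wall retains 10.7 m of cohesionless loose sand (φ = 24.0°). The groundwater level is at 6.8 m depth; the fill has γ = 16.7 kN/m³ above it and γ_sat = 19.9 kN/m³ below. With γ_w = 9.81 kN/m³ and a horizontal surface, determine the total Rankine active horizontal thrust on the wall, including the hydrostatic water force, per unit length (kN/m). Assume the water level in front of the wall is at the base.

457 kN/m

K_a = tan²(45° − φ/2) = 0.4217.
γ' = 19.9 − 9.81 = 10.09 kN/m³. Depth below WT = 3.9 m.
σ'_h at WT = K_a γ d_w = 47.89 kPa; at base = 47.89 + K_a γ' × 3.9 = 64.49 kPa.
P₁ (0–6.8 m) = ½×47.89×6.8 = 162.8. P₂ (6.8–10.7 m) = ½(47.89+64.49)×3.9 = 219.1.
P_w = ½ γ_w h₂² = 0.5×9.81×3.9² = 74.61. Total = 162.8+219.1+74.61 = 456.6 kN/m.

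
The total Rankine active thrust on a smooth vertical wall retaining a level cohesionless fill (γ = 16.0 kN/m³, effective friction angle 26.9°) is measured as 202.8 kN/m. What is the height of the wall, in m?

K_a = 0.3770. P_a = ½ K_a γ H² ⇒ H = √(2P_a/(K_a γ)).
H = √(2×202.8/(0.3770×16.0)) = 8.200 m.

8.20 m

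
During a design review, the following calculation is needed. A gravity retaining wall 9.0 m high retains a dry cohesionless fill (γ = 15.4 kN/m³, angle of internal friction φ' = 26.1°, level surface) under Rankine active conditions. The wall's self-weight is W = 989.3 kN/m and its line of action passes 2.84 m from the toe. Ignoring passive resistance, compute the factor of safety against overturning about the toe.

K_a = tan²(45° − 26.1°/2) = 0.3889.
P_a = ½K_aγH² = 0.5×0.3889×15.4×9.0² = 242.6 kN/m, acting at H/3 = 3.000 m above the base.
Overturning moment M_o = P_a × H/3 = 242.6 × 3.000 = 727.8.
Resisting moment M_r = W × 2.84 = 989.3 × 2.84 = 2810.
FS_overturning = M_r/M_o = 2810/727.8 = 3.861.

3.86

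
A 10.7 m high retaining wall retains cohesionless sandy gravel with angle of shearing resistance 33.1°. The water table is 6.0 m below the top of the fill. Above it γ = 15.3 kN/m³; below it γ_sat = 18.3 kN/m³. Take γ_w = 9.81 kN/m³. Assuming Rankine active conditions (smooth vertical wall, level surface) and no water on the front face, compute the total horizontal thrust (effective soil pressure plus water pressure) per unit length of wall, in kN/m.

K_a = tan²(45° − φ/2) = 0.2936.
γ' = 18.3 − 9.81 = 8.490 kN/m³. Depth below WT = 4.7 m.
σ'_h at WT = K_a γ d_w = 26.95 kPa; at base = 26.95 + K_a γ' × 4.7 = 38.66 kPa.
P₁ (0–6.0 m) = ½×26.95×6.0 = 80.85. P₂ (6.0–10.7 m) = ½(26.95+38.66)×4.7 = 154.2.
P_w = ½ γ_w h₂² = 0.5×9.81×4.7² = 108.4. Total = 80.85+154.2+108.4 = 343.4 kN/m.

343 kN/m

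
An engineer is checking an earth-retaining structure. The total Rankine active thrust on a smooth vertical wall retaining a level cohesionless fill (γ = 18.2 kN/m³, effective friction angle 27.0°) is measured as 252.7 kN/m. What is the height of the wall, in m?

K_a = 0.3755. P_a = ½ K_a γ H² ⇒ H = √(2P_a/(K_a γ)).
H = √(2×252.7/(0.3755×18.2)) = 8.599 m.

8.60 m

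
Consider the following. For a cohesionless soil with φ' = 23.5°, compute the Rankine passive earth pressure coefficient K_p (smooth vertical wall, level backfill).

K_p = (1 + sin φ)/(1 − sin φ) = tan²(45° + 23.5°/2) = 2.326.

2.33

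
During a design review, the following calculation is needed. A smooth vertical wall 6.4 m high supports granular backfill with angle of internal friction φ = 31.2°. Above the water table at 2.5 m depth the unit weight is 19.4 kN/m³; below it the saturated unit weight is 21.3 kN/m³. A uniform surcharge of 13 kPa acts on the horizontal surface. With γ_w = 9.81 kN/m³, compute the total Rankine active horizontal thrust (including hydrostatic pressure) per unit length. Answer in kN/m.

K_a = tan²(45° − φ/2) = 0.3175.
γ' = 21.3 − 9.81 = 11.49 kN/m³. h₂ = H − d_w = 3.9 m.
σ'_h: at surface K_a·q = 4.127; at WT K_a(q+γd_w) = 19.53; at base K_a(q+γd_w+γ'h₂) = 33.75 kPa.
P₁ = ½(4.127+19.53)×2.5 = 29.57; P₂ = ½(19.53+33.75)×3.9 = 103.9; P_w = ½γ_w h₂² = 74.61.
Total = 29.57+103.9+74.61 = 208.1 kN/m.

208 kN/m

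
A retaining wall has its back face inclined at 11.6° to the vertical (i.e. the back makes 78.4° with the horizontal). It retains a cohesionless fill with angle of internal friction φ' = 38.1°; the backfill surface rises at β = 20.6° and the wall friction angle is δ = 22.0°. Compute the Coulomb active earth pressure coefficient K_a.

0.410

K_a = sin²(α+φ) / [sin²α · sin(α−δ) · (1 + √{sin(φ+δ)sin(φ−β) / (sin(α−δ)sin(α+β))})²].
With α = 78.4°, φ = 38.1°, δ = 22.0°, β = 20.6°: K_a = 0.4102.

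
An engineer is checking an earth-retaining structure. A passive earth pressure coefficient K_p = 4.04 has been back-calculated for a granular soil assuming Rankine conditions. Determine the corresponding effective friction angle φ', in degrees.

37.1°

K_p = (1+sin φ)/(1−sin φ) ⇒ sin φ = (K_p − 1)/(K_p + 1) = 0.6032.
φ = arcsin(0.6032) = 37.10°.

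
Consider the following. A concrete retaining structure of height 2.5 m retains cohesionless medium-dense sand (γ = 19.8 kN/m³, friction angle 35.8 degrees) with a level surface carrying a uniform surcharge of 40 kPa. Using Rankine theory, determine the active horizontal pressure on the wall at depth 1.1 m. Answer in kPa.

16.2 kPa

K_a = (1 − sin φ)/(1 + sin φ) = 0.2619.
σ_v = γz + q = 19.8 × 1.1 + 40 = 61.78 kPa.
σ_h = K_a σ_v = 0.2619 × 61.78 = 16.18 kPa.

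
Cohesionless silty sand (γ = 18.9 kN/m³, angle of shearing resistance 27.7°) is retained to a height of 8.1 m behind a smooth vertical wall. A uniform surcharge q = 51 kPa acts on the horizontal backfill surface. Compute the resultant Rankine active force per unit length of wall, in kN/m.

K_a = tan²(45° − φ/2) = 0.3653.
Soil triangle: ½ K_a γ H² = 0.5×0.3653×18.9×8.1² = 226.5 kN/m.
Surcharge rectangle: K_a q H = 0.3653×51×8.1 = 150.9 kN/m.
Total = 226.5 + 150.9 = 377.4 kN/m.

377 kN/m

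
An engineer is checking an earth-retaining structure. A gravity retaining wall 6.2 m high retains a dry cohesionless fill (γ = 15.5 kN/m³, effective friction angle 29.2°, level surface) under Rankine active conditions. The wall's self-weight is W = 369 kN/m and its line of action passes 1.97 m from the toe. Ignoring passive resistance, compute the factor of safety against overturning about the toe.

K_a = tan²(45° − 29.2°/2) = 0.3442.
P_a = ½K_aγH² = 0.5×0.3442×15.5×6.2² = 102.5 kN/m, acting at H/3 = 2.067 m above the base.
Overturning moment M_o = P_a × H/3 = 102.5 × 2.067 = 211.9.
Resisting moment M_r = W × 1.97 = 369 × 1.97 = 726.9.
FS_overturning = M_r/M_o = 726.9/211.9 = 3.430.

3.43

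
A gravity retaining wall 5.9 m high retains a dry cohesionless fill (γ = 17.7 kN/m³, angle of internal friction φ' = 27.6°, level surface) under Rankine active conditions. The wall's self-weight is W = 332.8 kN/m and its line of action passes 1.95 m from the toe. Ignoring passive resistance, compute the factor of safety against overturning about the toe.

K_a = tan²(45° − 27.6°/2) = 0.3668.
P_a = ½K_aγH² = 0.5×0.3668×17.7×5.9² = 113.0 kN/m, acting at H/3 = 1.967 m above the base.
Overturning moment M_o = P_a × H/3 = 113.0 × 1.967 = 222.2.
Resisting moment M_r = W × 1.95 = 332.8 × 1.95 = 649.0.
FS_overturning = M_r/M_o = 649.0/222.2 = 2.920.

2.92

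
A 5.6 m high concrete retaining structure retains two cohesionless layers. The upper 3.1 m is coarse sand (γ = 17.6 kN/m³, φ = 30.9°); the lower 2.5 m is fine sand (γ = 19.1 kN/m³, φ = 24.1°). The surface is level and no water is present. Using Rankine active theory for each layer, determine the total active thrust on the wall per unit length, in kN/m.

110 kN/m

K_a1 = tan²(45°−30.9°/2) = 0.3214; K_a2 = tan²(45°−24.1°/2) = 0.4201.
Layer 1: σ at base = K_a1 γ₁ h₁ = 17.54 kPa; P₁ = ½×17.54×3.1 = 27.18.
Layer 2: σ_v at top = γ₁h₁ = 54.56; σ_h top = K_a2×54.56 = 22.92; σ_h base = K_a2×(54.56+19.1×2.5) = 42.98.
P₂ = ½(22.92+42.98)×2.5 = 82.38. Total P_a = 27.18+82.38 = 109.6 kN/m.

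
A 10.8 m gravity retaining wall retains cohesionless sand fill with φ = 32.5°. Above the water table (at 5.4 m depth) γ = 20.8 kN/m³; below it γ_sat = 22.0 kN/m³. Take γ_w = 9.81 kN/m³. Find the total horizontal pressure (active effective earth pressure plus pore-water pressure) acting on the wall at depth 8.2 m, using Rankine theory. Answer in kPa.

71.5 kPa

K_a = (1 − sin φ)/(1 + sin φ) = 0.3010.
γ' = 22.0 − 9.81 = 12.19 kN/m³.
Effective vertical stress at 8.2 m: σ'_v = 20.8×5.4 + 12.19×2.80 = 146.5 kPa.
σ'_h = K_a σ'_v = 0.3010 × 146.5 = 44.08 kPa; u = γ_w × 2.80 = 27.47 kPa.
Total σ_h = 44.08 + 27.47 = 71.55 kPa.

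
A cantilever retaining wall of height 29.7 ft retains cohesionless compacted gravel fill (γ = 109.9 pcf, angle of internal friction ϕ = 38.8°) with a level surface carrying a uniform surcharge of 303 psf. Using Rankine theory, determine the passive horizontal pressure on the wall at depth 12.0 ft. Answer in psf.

K_p = (1 + sin φ)/(1 − sin φ) = 4.356.
σ_v = γz + q = 109.9 × 12.0 + 303 = 1622 psf.
σ_h = K_p σ_v = 4.356 × 1622 = 7065 psf.

7060 psf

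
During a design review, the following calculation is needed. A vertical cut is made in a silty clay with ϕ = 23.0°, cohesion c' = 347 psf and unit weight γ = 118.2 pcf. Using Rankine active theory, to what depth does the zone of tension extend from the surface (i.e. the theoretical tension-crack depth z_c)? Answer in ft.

K_a = tan²(45° − 23.0°/2) = 0.4381; √K_a = 0.6619.
The active pressure is zero where K_a γ z = 2c√K_a, so z_c = 2c/(γ√K_a) = 2×347/(118.2×0.6619) = 8.871 ft.

8.87 ft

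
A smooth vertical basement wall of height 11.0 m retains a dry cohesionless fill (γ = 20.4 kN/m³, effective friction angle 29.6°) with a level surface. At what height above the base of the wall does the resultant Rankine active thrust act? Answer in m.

K_a = 0.3387.
The pressure distribution is triangular, so the resultant acts at H/3 above the base = 11.0/3 = 3.667 m.

3.67 m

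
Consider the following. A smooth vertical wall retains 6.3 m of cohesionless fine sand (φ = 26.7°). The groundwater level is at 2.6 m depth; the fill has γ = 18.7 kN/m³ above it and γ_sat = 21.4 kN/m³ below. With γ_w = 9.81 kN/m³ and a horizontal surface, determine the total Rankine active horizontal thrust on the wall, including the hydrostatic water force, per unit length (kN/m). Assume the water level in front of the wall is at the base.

190 kN/m

K_a = tan²(45° − φ/2) = 0.3800.
γ' = 21.4 − 9.81 = 11.59 kN/m³. Depth below WT = 3.7 m.
σ'_h at WT = K_a γ d_w = 18.47 kPa; at base = 18.47 + K_a γ' × 3.7 = 34.77 kPa.
P₁ (0–2.6 m) = ½×18.47×2.6 = 24.02. P₂ (2.6–6.3 m) = ½(18.47+34.77)×3.7 = 98.50.
P_w = ½ γ_w h₂² = 0.5×9.81×3.7² = 67.15. Total = 24.02+98.50+67.15 = 189.7 kN/m.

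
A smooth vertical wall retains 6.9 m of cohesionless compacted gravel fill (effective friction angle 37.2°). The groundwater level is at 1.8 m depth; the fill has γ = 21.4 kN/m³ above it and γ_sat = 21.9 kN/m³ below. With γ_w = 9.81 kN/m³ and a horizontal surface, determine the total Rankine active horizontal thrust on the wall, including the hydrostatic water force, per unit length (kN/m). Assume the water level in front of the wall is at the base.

K_a = tan²(45° − φ/2) = 0.2464.
γ' = 21.9 − 9.81 = 12.09 kN/m³. Depth below WT = 5.1 m.
σ'_h at WT = K_a γ d_w = 9.492 kPa; at base = 9.492 + K_a γ' × 5.1 = 24.69 kPa.
P₁ (0–1.8 m) = ½×9.492×1.8 = 8.543. P₂ (1.8–6.9 m) = ½(9.492+24.69)×5.1 = 87.15.
P_w = ½ γ_w h₂² = 0.5×9.81×5.1² = 127.6. Total = 8.543+87.15+127.6 = 223.3 kN/m.

223 kN/m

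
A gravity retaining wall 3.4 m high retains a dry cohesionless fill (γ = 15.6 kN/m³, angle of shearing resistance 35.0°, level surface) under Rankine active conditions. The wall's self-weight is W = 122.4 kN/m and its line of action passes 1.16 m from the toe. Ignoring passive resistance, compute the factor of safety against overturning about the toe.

5.13

K_a = tan²(45° − 35.0°/2) = 0.2710.
P_a = ½K_aγH² = 0.5×0.2710×15.6×3.4² = 24.43 kN/m, acting at H/3 = 1.133 m above the base.
Overturning moment M_o = P_a × H/3 = 24.43 × 1.133 = 27.69.
Resisting moment M_r = W × 1.16 = 122.4 × 1.16 = 142.0.
FS_overturning = M_r/M_o = 142.0/27.69 = 5.127.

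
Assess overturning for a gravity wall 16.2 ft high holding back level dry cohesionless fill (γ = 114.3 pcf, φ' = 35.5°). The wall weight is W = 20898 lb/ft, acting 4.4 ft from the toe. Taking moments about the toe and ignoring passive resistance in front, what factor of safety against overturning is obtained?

4.28

K_a = tan²(45° − 35.5°/2) = 0.2653.
P_a = ½K_aγH² = 0.5×0.2653×114.3×16.2² = 3978 lb/ft, acting at H/3 = 5.400 ft above the base.
Overturning moment M_o = P_a × H/3 = 3978 × 5.400 = 21480.
Resisting moment M_r = W × 4.4 = 20898 × 4.4 = 91950.
FS_overturning = M_r/M_o = 91950/21480 = 4.280.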